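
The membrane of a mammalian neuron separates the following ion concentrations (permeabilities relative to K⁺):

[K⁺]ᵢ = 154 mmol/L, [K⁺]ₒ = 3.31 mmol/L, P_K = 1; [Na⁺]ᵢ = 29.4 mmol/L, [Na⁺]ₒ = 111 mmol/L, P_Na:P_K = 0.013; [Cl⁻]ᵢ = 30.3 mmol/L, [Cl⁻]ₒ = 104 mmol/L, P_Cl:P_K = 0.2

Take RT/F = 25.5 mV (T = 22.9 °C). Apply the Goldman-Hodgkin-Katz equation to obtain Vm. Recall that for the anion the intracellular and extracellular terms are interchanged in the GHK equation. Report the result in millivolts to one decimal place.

-71.0 mV

Vm = 25.5 · ln[(Σ P·[cation]ₒ + Σ P·[anion]ᵢ) / (Σ P·[cation]ᵢ + Σ P·[anion]ₒ)]
Numerator = 1×3.31 + 0.013×111 + 0.2×30.3 = 10.81
Denominator = 1×154 + 0.013×29.4 + 0.2×104 = 175.2
Vm = 25.5 · ln(0.061724) = 25.5 × (-2.7851) = -71.02 mV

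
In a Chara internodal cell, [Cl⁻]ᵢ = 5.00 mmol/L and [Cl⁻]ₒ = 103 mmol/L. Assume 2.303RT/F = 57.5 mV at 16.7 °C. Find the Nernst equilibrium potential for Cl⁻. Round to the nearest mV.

-76 mV

E = (57.5/z) · log₁₀([Cl⁻]_out/[Cl⁻]_in) with z = -1.
For an anion, dividing by z = -1 reverses the sign.
= (57.5/-1) · log₁₀(103/5.00) = -57.50 · log₁₀(20.6)
= -57.50 · (1.3139) = -75.55 mV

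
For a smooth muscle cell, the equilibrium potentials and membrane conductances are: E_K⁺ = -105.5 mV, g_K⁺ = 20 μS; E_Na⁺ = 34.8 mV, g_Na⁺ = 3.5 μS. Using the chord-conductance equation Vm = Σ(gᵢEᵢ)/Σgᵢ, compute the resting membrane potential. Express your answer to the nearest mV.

-85 mV

Σ gᵢEᵢ = 20·(-105.5) + 3.5·(34.8) = -1988.20
Σ gᵢ = 20 + 3.5 = 23.5
Vm = -1988.20 / 23.5 = -84.60 mV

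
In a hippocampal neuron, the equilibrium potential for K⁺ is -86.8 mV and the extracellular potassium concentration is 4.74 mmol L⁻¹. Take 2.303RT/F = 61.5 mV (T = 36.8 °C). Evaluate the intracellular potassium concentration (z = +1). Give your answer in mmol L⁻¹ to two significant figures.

Nernst: E = (61.5/1) · log₁₀([out]/[in]), so log₁₀([out]/[in]) = -86.8 × 1 / 61.5 = -1.4114.
[out]/[in] = 10^(-1.4114) = 0.03878.
[in] = 4.74 / 0.03878 = 122.2 mmol L⁻¹.

120 mmol L⁻¹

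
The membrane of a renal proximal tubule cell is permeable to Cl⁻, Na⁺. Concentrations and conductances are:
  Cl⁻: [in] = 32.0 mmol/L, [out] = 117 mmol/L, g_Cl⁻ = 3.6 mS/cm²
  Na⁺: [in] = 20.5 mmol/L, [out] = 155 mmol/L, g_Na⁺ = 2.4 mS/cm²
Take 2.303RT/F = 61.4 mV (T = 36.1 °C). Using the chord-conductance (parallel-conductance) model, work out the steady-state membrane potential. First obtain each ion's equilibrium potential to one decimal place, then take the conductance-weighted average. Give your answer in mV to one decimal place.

0.8 mV

E_Cl⁻ = (61.4/-1)·log₁₀(117/32.0) = -34.6 mV
E_Na⁺ = (61.4/1)·log₁₀(155/20.5) = 53.9 mV
Vm = (Σ gᵢEᵢ)/(Σ gᵢ) = (3.6·-34.6 + 2.4·53.9) / (3.6 + 2.4)
= 4.80 / 6 = 0.80 mV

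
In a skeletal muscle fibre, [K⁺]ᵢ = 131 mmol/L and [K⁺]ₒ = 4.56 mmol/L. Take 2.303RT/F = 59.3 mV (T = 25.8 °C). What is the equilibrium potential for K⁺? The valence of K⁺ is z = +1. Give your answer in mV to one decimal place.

-86.5 mV

E = (59.3/z) · log₁₀([K⁺]_out/[K⁺]_in) with z = +1.
= (59.3/1) · log₁₀(4.56/131) = 59.30 · log₁₀(0.03481)
= 59.30 · (-1.4583) = -86.48 mV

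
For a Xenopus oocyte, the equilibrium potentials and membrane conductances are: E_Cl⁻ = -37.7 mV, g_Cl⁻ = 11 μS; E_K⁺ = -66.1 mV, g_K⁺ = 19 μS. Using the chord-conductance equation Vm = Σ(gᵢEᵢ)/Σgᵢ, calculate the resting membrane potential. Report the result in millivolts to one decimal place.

-55.7 mV

Σ gᵢEᵢ = 11·(-37.7) + 19·(-66.1) = -1670.60
Σ gᵢ = 11 + 19 = 30
Vm = -1670.60 / 30 = -55.69 mV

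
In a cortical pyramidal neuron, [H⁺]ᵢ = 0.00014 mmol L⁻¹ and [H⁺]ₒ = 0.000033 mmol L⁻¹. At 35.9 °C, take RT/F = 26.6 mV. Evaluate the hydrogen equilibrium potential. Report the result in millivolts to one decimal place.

-38.4 mV

E = (26.6/z) · ln([H⁺]_out/[H⁺]_in) with z = +1.
= (26.6/1) · ln(0.000033/0.00014) = 26.60 · ln(0.2357)
= 26.60 · (-1.4451) = -38.44 mV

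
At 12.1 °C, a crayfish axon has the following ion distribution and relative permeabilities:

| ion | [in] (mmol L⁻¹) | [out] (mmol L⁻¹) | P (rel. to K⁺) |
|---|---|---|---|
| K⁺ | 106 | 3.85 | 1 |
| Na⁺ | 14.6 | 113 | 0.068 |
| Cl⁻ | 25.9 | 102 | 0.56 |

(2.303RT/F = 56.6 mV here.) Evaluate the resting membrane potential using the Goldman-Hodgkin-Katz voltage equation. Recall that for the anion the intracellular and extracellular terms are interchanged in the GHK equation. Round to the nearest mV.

Vm = 56.6 · log₁₀[(Σ P·[cation]ₒ + Σ P·[anion]ᵢ) / (Σ P·[cation]ᵢ + Σ P·[anion]ₒ)]
Numerator = 1×3.85 + 0.068×113 + 0.56×25.9 = 26.04
Denominator = 1×106 + 0.068×14.6 + 0.56×102 = 164.1
Vm = 56.6 · log₁₀(0.15866) = 56.6 × (-0.7995) = -45.25 mV

-45 mV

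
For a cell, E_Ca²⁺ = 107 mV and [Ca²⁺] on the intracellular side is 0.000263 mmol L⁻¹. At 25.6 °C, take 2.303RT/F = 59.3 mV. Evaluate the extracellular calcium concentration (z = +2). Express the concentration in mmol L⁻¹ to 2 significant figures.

Nernst: E = (59.3/2) · log₁₀([out]/[in]), so log₁₀([out]/[in]) = 107.0 × 2 / 59.3 = 3.6088.
[out]/[in] = 10^(3.6088) = 4062.
[out] = 4062 × 0.000263 = 1.068 mmol L⁻¹.

1.1 mmol L⁻¹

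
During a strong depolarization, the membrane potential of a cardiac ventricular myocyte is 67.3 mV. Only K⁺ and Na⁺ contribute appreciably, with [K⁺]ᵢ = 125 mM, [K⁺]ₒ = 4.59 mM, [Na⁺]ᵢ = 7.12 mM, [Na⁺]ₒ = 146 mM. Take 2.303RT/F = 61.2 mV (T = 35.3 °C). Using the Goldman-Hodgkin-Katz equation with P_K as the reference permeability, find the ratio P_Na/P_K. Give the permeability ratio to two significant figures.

28

Let α = P_Na/P_K. GHK: Vm = 61.2·log₁₀[(Kₒ + α·Naₒ)/(Kᵢ + α·Naᵢ)].
10^(Vm/61.2) = 10^(67.3/61.2) = 12.58
So 12.58·(Kᵢ + α·Naᵢ) = Kₒ + α·Naₒ → α = (12.58·125.0 − 4.59) / (146.0 − 12.58·7.12)
α = (1572 − 4.59) / (146.0 − 89.57) = 1568/56.43 = 27.78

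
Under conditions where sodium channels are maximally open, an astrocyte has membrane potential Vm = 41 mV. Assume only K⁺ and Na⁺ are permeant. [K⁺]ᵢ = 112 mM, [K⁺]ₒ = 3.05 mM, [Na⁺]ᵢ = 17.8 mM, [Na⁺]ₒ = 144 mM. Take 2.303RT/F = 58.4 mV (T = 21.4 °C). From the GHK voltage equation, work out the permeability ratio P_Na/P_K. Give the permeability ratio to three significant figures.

Let α = P_Na/P_K. GHK: Vm = 58.4·log₁₀[(Kₒ + α·Naₒ)/(Kᵢ + α·Naᵢ)].
10^(Vm/58.4) = 10^(41.0/58.4) = 5.0356
So 5.0356·(Kᵢ + α·Naᵢ) = Kₒ + α·Naₒ → α = (5.0356·112.0 − 3.05) / (144.0 − 5.0356·17.8)
α = (564 − 3.05) / (144.0 − 89.63) = 560.9/54.37 = 10.32

10.3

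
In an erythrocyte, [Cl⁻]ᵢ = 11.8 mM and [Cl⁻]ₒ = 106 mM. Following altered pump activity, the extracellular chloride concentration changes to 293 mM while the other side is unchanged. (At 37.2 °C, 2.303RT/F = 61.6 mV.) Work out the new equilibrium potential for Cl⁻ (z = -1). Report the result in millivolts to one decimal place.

-85.9 mV

After the shift: [Cl⁻]_out = 293, [Cl⁻]_in = 11.8 mM.
E_new = (61.6/-1)·log₁₀(293/11.8) = -61.60 · (1.3950) = -85.93 mV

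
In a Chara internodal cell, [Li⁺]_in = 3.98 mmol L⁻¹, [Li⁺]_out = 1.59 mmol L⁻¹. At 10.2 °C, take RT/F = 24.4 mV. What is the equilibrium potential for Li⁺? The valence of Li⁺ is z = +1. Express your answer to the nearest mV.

-22 mV

E = (24.4/z) · ln([Li⁺]_out/[Li⁺]_in) with z = +1.
= (24.4/1) · ln(1.59/3.98) = 24.40 · ln(0.3995)
= 24.40 · (-0.9175) = -22.39 mV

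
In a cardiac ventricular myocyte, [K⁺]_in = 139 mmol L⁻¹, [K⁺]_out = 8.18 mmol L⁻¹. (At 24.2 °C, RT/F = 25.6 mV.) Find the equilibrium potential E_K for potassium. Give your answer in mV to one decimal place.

-72.5 mV

E = (25.6/z) · ln([K⁺]_out/[K⁺]_in) with z = +1.
= (25.6/1) · ln(8.18/139) = 25.60 · ln(0.05885)
= 25.60 · (-2.8328) = -72.52 mV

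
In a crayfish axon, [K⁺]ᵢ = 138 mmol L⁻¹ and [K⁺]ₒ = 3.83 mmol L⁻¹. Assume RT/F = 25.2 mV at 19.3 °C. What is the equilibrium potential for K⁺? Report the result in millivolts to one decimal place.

E = (25.2/z) · ln([K⁺]_out/[K⁺]_in) with z = +1.
= (25.2/1) · ln(3.83/138) = 25.20 · ln(0.02775)
= 25.20 · (-3.5844) = -90.33 mV

-90.3 mV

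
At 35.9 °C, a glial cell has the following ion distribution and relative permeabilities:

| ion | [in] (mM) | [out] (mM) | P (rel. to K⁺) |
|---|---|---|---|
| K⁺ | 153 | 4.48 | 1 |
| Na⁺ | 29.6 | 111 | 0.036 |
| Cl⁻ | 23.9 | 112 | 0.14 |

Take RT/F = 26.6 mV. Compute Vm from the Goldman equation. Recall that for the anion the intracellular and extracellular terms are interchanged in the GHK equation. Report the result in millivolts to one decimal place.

Vm = 26.6 · ln[(Σ P·[cation]ₒ + Σ P·[anion]ᵢ) / (Σ P·[cation]ᵢ + Σ P·[anion]ₒ)]
Numerator = 1×4.48 + 0.036×111 + 0.14×23.9 = 11.82
Denominator = 1×153 + 0.036×29.6 + 0.14×112 = 169.7
Vm = 26.6 · ln(0.069645) = 26.6 × (-2.6643) = -70.87 mV

-70.9 mV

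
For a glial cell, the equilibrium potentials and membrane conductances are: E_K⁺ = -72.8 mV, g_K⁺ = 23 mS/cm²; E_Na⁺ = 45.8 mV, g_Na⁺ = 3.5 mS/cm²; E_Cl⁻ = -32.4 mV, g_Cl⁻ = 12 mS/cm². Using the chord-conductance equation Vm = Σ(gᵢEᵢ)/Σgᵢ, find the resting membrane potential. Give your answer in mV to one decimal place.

-49.4 mV

Σ gᵢEᵢ = 23·(-72.8) + 3.5·(45.8) + 12·(-32.4) = -1902.90
Σ gᵢ = 23 + 3.5 + 12 = 38.5
Vm = -1902.90 / 38.5 = -49.43 mV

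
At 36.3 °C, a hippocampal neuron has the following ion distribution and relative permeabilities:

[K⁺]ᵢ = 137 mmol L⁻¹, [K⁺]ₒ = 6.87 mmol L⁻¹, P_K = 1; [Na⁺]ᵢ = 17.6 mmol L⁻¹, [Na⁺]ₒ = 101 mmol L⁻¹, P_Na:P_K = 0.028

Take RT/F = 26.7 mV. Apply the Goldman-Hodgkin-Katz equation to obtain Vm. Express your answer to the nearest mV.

Vm = 26.7 · ln[(Σ P·[cation]ₒ + Σ P·[anion]ᵢ) / (Σ P·[cation]ᵢ + Σ P·[anion]ₒ)]
Numerator = 1×6.87 + 0.028×101 = 9.698
Denominator = 1×137 + 0.028×17.6 = 137.5
Vm = 26.7 · ln(0.070535) = 26.7 × (-2.6517) = -70.80 mV

-71 mV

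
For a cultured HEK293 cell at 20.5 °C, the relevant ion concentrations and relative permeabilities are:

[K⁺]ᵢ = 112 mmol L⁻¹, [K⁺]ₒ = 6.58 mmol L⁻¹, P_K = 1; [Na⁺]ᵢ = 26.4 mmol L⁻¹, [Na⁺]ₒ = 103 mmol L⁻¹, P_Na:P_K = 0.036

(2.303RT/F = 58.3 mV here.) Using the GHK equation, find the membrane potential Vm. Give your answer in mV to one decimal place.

Vm = 58.3 · log₁₀[(Σ P·[cation]ₒ + Σ P·[anion]ᵢ) / (Σ P·[cation]ᵢ + Σ P·[anion]ₒ)]
Numerator = 1×6.58 + 0.036×103 = 10.29
Denominator = 1×112 + 0.036×26.4 = 113
Vm = 58.3 · log₁₀(0.091084) = 58.3 × (-1.0406) = -60.66 mV

-60.7 mV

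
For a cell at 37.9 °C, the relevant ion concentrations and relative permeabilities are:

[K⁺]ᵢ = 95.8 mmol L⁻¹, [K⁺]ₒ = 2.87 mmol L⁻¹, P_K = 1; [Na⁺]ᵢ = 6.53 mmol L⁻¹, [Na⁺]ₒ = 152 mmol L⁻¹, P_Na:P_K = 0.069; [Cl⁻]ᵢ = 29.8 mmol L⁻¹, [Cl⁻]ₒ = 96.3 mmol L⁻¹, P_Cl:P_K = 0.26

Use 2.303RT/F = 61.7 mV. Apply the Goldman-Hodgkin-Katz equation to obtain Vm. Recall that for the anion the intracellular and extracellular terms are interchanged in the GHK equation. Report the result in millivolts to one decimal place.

Vm = 61.7 · log₁₀[(Σ P·[cation]ₒ + Σ P·[anion]ᵢ) / (Σ P·[cation]ᵢ + Σ P·[anion]ₒ)]
Numerator = 1×2.87 + 0.069×152 + 0.26×29.8 = 21.11
Denominator = 1×95.8 + 0.069×6.53 + 0.26×96.3 = 121.3
Vm = 61.7 · log₁₀(0.17401) = 61.7 × (-0.7594) = -46.86 mV

-46.9 mV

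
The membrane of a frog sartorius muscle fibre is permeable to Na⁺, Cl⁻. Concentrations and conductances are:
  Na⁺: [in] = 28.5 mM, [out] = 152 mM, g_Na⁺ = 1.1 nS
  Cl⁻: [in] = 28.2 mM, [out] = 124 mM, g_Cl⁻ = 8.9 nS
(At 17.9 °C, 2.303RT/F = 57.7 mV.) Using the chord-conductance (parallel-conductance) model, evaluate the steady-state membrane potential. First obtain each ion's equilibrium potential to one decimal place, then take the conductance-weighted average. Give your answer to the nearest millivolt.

E_Na⁺ = (57.7/1)·log₁₀(152/28.5) = 41.9 mV
E_Cl⁻ = (57.7/-1)·log₁₀(124/28.2) = -37.1 mV
Vm = (Σ gᵢEᵢ)/(Σ gᵢ) = (1.1·41.9 + 8.9·-37.1) / (1.1 + 8.9)
= -284.10 / 10 = -28.41 mV

-28 mV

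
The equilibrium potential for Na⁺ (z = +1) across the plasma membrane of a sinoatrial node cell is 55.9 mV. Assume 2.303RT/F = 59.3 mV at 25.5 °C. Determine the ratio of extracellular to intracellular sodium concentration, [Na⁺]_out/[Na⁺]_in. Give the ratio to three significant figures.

8.76

log₁₀([out]/[in]) = E·z/(59.3) = 55.9 × 1 / 59.3 = 0.9427
[out]/[in] = 10^(0.9427) = 8.763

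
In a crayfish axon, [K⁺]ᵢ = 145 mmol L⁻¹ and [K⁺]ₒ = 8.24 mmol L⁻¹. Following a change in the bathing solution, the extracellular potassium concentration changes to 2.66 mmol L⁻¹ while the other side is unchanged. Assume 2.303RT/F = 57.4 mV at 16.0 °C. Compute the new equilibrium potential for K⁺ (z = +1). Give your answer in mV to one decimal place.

After the shift: [K⁺]_out = 2.66, [K⁺]_in = 145 mmol L⁻¹.
E_new = (57.4/1)·log₁₀(2.66/145) = 57.40 · (-1.7365) = -99.67 mV

-99.7 mV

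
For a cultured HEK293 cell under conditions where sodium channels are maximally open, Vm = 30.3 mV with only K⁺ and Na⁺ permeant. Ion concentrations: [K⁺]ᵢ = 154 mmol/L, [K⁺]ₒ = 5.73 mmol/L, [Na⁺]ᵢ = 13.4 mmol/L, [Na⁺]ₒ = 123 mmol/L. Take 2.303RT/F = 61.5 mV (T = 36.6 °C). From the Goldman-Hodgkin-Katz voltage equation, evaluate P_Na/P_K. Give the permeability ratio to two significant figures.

Let α = P_Na/P_K. GHK: Vm = 61.5·log₁₀[(Kₒ + α·Naₒ)/(Kᵢ + α·Naᵢ)].
10^(Vm/61.5) = 10^(30.3/61.5) = 3.1094
So 3.1094·(Kᵢ + α·Naᵢ) = Kₒ + α·Naₒ → α = (3.1094·154.0 − 5.73) / (123.0 − 3.1094·13.4)
α = (478.9 − 5.73) / (123.0 − 41.67) = 473.1/81.33 = 5.817

5.8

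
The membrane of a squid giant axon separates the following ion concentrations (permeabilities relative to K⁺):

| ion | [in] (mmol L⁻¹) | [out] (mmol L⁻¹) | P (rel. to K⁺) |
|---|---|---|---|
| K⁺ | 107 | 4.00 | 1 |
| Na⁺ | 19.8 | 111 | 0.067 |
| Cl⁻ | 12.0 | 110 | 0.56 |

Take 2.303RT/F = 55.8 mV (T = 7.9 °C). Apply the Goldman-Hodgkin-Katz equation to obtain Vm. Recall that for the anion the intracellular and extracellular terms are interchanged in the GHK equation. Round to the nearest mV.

-54 mV

Vm = 55.8 · log₁₀[(Σ P·[cation]ₒ + Σ P·[anion]ᵢ) / (Σ P·[cation]ᵢ + Σ P·[anion]ₒ)]
Numerator = 1×4.00 + 0.067×111 + 0.56×12.0 = 18.16
Denominator = 1×107 + 0.067×19.8 + 0.56×110 = 169.9
Vm = 55.8 · log₁₀(0.10685) = 55.8 × (-0.9712) = -54.19 mV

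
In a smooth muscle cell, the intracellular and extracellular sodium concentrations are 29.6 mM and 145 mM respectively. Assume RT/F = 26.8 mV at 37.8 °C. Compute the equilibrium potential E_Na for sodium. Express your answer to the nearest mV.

E = (26.8/z) · ln([Na⁺]_out/[Na⁺]_in) with z = +1.
= (26.8/1) · ln(145/29.6) = 26.80 · ln(4.899)
= 26.80 · (1.5890) = 42.58 mV

43 mV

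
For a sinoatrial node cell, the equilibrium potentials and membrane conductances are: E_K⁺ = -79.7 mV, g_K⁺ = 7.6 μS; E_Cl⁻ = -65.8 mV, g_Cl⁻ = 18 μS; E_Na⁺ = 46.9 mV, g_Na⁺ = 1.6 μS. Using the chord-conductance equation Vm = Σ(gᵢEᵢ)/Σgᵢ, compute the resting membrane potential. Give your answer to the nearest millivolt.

Σ gᵢEᵢ = 7.6·(-79.7) + 18·(-65.8) + 1.6·(46.9) = -1715.08
Σ gᵢ = 7.6 + 18 + 1.6 = 27.2
Vm = -1715.08 / 27.2 = -63.05 mV

-63 mV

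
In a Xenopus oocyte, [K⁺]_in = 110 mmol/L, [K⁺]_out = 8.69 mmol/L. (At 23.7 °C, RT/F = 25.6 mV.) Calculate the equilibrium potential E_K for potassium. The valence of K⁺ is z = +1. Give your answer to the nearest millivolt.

E = (25.6/z) · ln([K⁺]_out/[K⁺]_in) with z = +1.
= (25.6/1) · ln(8.69/110) = 25.60 · ln(0.079)
= 25.60 · (-2.5383) = -64.98 mV

-65 mV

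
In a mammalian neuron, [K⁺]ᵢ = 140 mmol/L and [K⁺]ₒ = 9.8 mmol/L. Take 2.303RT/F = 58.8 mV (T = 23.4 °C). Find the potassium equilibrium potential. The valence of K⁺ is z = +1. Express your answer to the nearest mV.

-68 mV

E = (58.8/z) · log₁₀([K⁺]_out/[K⁺]_in) with z = +1.
= (58.8/1) · log₁₀(9.8/140) = 58.80 · log₁₀(0.07)
= 58.80 · (-1.1549) = -67.91 mV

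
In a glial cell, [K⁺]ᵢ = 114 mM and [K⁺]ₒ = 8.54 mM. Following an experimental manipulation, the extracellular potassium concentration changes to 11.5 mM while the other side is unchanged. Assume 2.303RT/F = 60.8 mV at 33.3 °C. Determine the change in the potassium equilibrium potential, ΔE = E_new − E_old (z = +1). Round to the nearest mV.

8 mV

E_old = (60.8/1)·log₁₀(8.54/114) = -68.43 mV
E_new = (60.8/1)·log₁₀(11.5/114) = -60.57 mV
ΔE = -60.57 − (-68.43) = 7.86 mV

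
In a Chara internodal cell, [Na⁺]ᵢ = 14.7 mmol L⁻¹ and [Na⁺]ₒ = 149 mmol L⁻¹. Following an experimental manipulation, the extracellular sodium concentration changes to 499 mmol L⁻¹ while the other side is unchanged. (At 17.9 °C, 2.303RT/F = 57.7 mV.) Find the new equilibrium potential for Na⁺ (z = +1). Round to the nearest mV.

88 mV

After the shift: [Na⁺]_out = 499, [Na⁺]_in = 14.7 mmol L⁻¹.
E_new = (57.7/1)·log₁₀(499/14.7) = 57.70 · (1.5308) = 88.33 mV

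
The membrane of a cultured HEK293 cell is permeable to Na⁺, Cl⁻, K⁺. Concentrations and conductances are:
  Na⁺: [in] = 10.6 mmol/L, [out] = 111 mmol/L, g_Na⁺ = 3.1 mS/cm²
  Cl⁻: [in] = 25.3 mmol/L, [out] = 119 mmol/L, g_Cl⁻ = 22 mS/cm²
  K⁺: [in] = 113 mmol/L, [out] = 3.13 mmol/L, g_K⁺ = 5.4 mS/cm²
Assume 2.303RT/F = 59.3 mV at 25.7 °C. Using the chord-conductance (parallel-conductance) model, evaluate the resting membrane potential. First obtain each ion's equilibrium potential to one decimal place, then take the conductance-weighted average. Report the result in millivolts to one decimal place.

E_Na⁺ = (59.3/1)·log₁₀(111/10.6) = 60.5 mV
E_Cl⁻ = (59.3/-1)·log₁₀(119/25.3) = -39.9 mV
E_K⁺ = (59.3/1)·log₁₀(3.13/113) = -92.4 mV
Vm = (Σ gᵢEᵢ)/(Σ gᵢ) = (3.1·60.5 + 22·-39.9 + 5.4·-92.4) / (3.1 + 22 + 5.4)
= -1189.21 / 30.5 = -38.99 mV

-39.0 mV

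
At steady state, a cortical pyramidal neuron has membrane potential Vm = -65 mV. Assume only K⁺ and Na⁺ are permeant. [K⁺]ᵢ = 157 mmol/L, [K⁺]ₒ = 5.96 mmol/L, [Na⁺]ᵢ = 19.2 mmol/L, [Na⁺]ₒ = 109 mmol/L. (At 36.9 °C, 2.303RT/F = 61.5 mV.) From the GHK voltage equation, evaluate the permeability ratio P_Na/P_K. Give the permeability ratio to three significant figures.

0.0728

Let α = P_Na/P_K. GHK: Vm = 61.5·log₁₀[(Kₒ + α·Naₒ)/(Kᵢ + α·Naᵢ)].
10^(Vm/61.5) = 10^(-65.0/61.5) = 0.087718
So 0.087718·(Kᵢ + α·Naᵢ) = Kₒ + α·Naₒ → α = (0.087718·157.0 − 5.96) / (109.0 − 0.087718·19.2)
α = (13.77 − 5.96) / (109.0 − 1.684) = 7.812/107.3 = 0.07279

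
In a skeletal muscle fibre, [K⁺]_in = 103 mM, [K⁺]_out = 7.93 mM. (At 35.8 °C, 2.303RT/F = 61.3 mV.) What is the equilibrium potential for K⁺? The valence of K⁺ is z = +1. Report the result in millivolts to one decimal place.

-68.3 mV

E = (61.3/z) · log₁₀([K⁺]_out/[K⁺]_in) with z = +1.
= (61.3/1) · log₁₀(7.93/103) = 61.30 · log₁₀(0.07699)
= 61.30 · (-1.1136) = -68.26 mV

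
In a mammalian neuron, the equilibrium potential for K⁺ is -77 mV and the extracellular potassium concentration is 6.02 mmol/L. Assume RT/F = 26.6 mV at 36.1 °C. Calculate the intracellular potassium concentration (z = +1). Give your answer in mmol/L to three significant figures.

Nernst: E = (26.6/1) · ln([out]/[in]), so ln([out]/[in]) = -77.0 × 1 / 26.6 = -2.8947.
[out]/[in] = e^(-2.8947) = 0.05531.
[in] = 6.02 / 0.05531 = 108.8 mmol/L.

109 mmol/L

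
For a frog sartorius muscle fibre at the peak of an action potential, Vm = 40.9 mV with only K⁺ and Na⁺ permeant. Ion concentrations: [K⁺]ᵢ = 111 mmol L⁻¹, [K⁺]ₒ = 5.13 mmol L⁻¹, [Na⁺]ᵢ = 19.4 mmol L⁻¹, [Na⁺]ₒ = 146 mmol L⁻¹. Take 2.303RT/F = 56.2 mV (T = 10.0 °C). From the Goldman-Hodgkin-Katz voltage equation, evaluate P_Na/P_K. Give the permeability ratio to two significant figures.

Let α = P_Na/P_K. GHK: Vm = 56.2·log₁₀[(Kₒ + α·Naₒ)/(Kᵢ + α·Naᵢ)].
10^(Vm/56.2) = 10^(40.9/56.2) = 5.3427
So 5.3427·(Kᵢ + α·Naᵢ) = Kₒ + α·Naₒ → α = (5.3427·111.0 − 5.13) / (146.0 − 5.3427·19.4)
α = (593 − 5.13) / (146.0 − 103.6) = 587.9/42.35 = 13.88

14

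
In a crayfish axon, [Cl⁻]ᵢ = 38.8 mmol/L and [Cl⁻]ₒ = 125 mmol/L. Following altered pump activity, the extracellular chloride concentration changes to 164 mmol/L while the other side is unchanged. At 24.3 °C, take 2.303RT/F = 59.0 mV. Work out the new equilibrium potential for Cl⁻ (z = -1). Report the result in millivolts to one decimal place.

-36.9 mV

After the shift: [Cl⁻]_out = 164, [Cl⁻]_in = 38.8 mmol/L.
E_new = (59.0/-1)·log₁₀(164/38.8) = -59.00 · (0.6260) = -36.93 mV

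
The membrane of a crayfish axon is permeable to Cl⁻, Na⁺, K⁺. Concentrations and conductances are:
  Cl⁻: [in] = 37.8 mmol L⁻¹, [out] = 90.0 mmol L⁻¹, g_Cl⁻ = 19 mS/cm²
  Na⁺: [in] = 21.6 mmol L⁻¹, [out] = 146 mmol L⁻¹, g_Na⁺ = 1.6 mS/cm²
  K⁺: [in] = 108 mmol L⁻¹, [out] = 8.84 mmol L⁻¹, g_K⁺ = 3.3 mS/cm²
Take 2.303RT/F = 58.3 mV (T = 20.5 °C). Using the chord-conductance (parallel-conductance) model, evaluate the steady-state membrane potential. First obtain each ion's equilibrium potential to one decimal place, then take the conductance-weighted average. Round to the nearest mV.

E_Cl⁻ = (58.3/-1)·log₁₀(90.0/37.8) = -22.0 mV
E_Na⁺ = (58.3/1)·log₁₀(146/21.6) = 48.4 mV
E_K⁺ = (58.3/1)·log₁₀(8.84/108) = -63.4 mV
Vm = (Σ gᵢEᵢ)/(Σ gᵢ) = (19·-22.0 + 1.6·48.4 + 3.3·-63.4) / (19 + 1.6 + 3.3)
= -549.78 / 23.9 = -23.00 mV

-23 mV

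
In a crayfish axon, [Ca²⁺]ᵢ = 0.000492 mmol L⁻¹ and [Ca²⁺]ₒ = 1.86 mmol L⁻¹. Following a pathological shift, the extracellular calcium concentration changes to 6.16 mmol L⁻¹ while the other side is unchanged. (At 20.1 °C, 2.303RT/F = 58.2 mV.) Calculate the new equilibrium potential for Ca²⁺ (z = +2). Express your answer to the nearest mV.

After the shift: [Ca²⁺]_out = 6.16, [Ca²⁺]_in = 0.000492 mmol L⁻¹.
E_new = (58.2/2)·log₁₀(6.16/0.000492) = 29.10 · (4.0976) = 119.24 mV

119 mV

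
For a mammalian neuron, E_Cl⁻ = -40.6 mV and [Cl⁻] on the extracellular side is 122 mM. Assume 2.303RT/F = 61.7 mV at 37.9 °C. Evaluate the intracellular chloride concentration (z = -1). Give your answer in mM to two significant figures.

27 mM

Nernst: E = (61.7/-1) · log₁₀([out]/[in]), so log₁₀([out]/[in]) = -40.6 × -1 / 61.7 = 0.6580.
[out]/[in] = 10^(0.6580) = 4.55.
[in] = 122 / 4.55 = 26.81 mM.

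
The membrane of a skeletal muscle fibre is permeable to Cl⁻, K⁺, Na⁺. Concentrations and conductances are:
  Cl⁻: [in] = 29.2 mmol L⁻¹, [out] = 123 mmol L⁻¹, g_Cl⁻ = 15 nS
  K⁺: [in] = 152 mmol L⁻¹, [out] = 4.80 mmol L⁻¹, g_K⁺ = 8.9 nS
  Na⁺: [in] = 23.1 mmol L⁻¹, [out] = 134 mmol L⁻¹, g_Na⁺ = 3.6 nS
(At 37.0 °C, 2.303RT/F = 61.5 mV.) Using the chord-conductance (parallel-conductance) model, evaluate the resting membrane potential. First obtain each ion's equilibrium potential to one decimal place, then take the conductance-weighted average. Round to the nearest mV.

E_Cl⁻ = (61.5/-1)·log₁₀(123/29.2) = -38.4 mV
E_K⁺ = (61.5/1)·log₁₀(4.80/152) = -92.3 mV
E_Na⁺ = (61.5/1)·log₁₀(134/23.1) = 47.0 mV
Vm = (Σ gᵢEᵢ)/(Σ gᵢ) = (15·-38.4 + 8.9·-92.3 + 3.6·47.0) / (15 + 8.9 + 3.6)
= -1228.27 / 27.5 = -44.66 mV

-45 mV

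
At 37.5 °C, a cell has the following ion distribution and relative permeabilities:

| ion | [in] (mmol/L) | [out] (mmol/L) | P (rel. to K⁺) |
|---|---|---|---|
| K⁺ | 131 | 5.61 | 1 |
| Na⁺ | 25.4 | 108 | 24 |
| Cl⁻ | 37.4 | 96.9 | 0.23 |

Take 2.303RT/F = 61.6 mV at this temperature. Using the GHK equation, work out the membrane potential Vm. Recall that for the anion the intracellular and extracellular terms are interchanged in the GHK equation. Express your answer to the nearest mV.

33 mV

Vm = 61.6 · log₁₀[(Σ P·[cation]ₒ + Σ P·[anion]ᵢ) / (Σ P·[cation]ᵢ + Σ P·[anion]ₒ)]
Numerator = 1×5.61 + 24×108 + 0.23×37.4 = 2606
Denominator = 1×131 + 24×25.4 + 0.23×96.9 = 762.9
Vm = 61.6 · log₁₀(3.4162) = 61.6 × (0.5335) = 32.87 mV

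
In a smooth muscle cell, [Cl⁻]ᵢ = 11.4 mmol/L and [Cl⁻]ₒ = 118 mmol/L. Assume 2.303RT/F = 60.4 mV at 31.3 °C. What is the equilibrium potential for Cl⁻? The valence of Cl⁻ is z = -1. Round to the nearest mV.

E = (60.4/z) · log₁₀([Cl⁻]_out/[Cl⁻]_in) with z = -1.
For an anion, dividing by z = -1 reverses the sign.
= (60.4/-1) · log₁₀(118/11.4) = -60.40 · log₁₀(10.35)
= -60.40 · (1.0150) = -61.30 mV

-61 mV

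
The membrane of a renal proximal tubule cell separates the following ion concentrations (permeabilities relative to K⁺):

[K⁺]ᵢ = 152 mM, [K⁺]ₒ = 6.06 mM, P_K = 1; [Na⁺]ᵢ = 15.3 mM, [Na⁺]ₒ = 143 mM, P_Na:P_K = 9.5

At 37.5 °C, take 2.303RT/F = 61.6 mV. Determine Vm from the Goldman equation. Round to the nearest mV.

Vm = 61.6 · log₁₀[(Σ P·[cation]ₒ + Σ P·[anion]ᵢ) / (Σ P·[cation]ᵢ + Σ P·[anion]ₒ)]
Numerator = 1×6.06 + 9.5×143 = 1365
Denominator = 1×152 + 9.5×15.3 = 297.4
Vm = 61.6 · log₁₀(4.5891) = 61.6 × (0.6617) = 40.76 mV

41 mV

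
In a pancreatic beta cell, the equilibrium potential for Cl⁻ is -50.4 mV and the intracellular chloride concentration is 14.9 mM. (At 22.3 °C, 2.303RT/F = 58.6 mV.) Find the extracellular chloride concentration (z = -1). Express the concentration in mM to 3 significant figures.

Nernst: E = (58.6/-1) · log₁₀([out]/[in]), so log₁₀([out]/[in]) = -50.4 × -1 / 58.6 = 0.8601.
[out]/[in] = 10^(0.8601) = 7.245.
[out] = 7.245 × 14.9 = 108 mM.

108 mM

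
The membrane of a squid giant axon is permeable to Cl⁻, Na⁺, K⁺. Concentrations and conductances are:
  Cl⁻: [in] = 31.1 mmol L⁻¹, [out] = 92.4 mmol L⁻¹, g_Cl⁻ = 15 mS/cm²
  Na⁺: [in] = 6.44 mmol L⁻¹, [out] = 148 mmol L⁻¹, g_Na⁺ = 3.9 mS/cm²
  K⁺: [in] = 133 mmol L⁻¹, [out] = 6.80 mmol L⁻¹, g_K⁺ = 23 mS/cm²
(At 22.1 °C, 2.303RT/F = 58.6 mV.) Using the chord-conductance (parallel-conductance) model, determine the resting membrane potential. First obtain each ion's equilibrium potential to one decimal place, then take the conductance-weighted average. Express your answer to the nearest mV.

E_Cl⁻ = (58.6/-1)·log₁₀(92.4/31.1) = -27.7 mV
E_Na⁺ = (58.6/1)·log₁₀(148/6.44) = 79.8 mV
E_K⁺ = (58.6/1)·log₁₀(6.80/133) = -75.7 mV
Vm = (Σ gᵢEᵢ)/(Σ gᵢ) = (15·-27.7 + 3.9·79.8 + 23·-75.7) / (15 + 3.9 + 23)
= -1845.38 / 41.9 = -44.04 mV

-44 mV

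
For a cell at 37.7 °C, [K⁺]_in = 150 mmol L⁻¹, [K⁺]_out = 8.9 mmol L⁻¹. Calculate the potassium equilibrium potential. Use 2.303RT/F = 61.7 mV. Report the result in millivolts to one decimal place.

E = (61.7/z) · log₁₀([K⁺]_out/[K⁺]_in) with z = +1.
= (61.7/1) · log₁₀(8.9/150) = 61.70 · log₁₀(0.05933)
= 61.70 · (-1.2267) = -75.69 mV

-75.7 mV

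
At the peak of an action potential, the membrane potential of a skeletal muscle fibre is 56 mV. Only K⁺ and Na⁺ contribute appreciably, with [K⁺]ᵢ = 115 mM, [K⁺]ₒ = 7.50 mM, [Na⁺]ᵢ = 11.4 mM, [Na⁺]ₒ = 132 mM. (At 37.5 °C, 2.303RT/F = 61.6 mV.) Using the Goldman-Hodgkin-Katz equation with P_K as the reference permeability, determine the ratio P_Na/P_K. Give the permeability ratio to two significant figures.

Let α = P_Na/P_K. GHK: Vm = 61.6·log₁₀[(Kₒ + α·Naₒ)/(Kᵢ + α·Naᵢ)].
10^(Vm/61.6) = 10^(56.0/61.6) = 8.1113
So 8.1113·(Kᵢ + α·Naᵢ) = Kₒ + α·Naₒ → α = (8.1113·115.0 − 7.5) / (132.0 − 8.1113·11.4)
α = (932.8 − 7.5) / (132.0 − 92.47) = 925.3/39.53 = 23.41

23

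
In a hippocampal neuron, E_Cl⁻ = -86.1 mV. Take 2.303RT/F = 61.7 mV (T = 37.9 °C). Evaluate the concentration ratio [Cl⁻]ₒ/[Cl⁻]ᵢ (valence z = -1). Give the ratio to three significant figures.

24.9

log₁₀([out]/[in]) = E·z/(61.7) = -86.1 × -1 / 61.7 = 1.3955
[out]/[in] = 10^(1.3955) = 24.86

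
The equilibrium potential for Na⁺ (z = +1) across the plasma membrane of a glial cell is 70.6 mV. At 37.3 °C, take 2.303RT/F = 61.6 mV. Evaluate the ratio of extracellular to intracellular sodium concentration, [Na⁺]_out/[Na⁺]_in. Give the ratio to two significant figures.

log₁₀([out]/[in]) = E·z/(61.6) = 70.6 × 1 / 61.6 = 1.1461
[out]/[in] = 10^(1.1461) = 14

14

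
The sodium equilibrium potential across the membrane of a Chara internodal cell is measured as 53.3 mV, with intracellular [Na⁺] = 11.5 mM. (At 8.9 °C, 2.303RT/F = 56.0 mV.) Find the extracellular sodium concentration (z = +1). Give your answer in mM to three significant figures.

103 mM

Nernst: E = (56.0/1) · log₁₀([out]/[in]), so log₁₀([out]/[in]) = 53.3 × 1 / 56.0 = 0.9518.
[out]/[in] = 10^(0.9518) = 8.949.
[out] = 8.949 × 11.5 = 102.9 mM.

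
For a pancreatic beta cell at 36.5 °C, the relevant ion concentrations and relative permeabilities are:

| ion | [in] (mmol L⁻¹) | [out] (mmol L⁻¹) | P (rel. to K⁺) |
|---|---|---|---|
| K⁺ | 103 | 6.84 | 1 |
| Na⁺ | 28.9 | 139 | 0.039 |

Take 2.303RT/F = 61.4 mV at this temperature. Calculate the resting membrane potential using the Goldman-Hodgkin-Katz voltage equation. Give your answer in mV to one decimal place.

-57.0 mV

Vm = 61.4 · log₁₀[(Σ P·[cation]ₒ + Σ P·[anion]ᵢ) / (Σ P·[cation]ᵢ + Σ P·[anion]ₒ)]
Numerator = 1×6.84 + 0.039×139 = 12.26
Denominator = 1×103 + 0.039×28.9 = 104.1
Vm = 61.4 · log₁₀(0.11775) = 61.4 × (-0.9290) = -57.04 mV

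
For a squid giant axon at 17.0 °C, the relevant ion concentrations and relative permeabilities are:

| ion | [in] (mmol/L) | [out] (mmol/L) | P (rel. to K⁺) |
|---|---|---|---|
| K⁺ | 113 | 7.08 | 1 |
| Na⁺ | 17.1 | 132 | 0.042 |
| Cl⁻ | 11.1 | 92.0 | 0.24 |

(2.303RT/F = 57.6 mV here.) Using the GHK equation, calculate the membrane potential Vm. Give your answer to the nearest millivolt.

Vm = 57.6 · log₁₀[(Σ P·[cation]ₒ + Σ P·[anion]ᵢ) / (Σ P·[cation]ᵢ + Σ P·[anion]ₒ)]
Numerator = 1×7.08 + 0.042×132 + 0.24×11.1 = 15.29
Denominator = 1×113 + 0.042×17.1 + 0.24×92.0 = 135.8
Vm = 57.6 · log₁₀(0.11258) = 57.6 × (-0.9485) = -54.64 mV

-55 mV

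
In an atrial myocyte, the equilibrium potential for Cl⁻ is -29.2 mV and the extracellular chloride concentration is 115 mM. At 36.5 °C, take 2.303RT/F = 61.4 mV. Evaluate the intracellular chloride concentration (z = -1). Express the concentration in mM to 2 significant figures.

38 mM

Nernst: E = (61.4/-1) · log₁₀([out]/[in]), so log₁₀([out]/[in]) = -29.2 × -1 / 61.4 = 0.4756.
[out]/[in] = 10^(0.4756) = 2.989.
[in] = 115 / 2.989 = 38.47 mM.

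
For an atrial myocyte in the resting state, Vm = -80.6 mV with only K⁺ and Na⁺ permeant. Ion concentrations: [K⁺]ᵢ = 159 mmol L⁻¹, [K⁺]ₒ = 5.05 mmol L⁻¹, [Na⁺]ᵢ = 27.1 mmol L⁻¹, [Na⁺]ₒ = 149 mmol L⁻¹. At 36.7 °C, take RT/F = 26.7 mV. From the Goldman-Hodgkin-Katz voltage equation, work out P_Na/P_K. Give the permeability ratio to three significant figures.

0.0184

Let α = P_Na/P_K. GHK: Vm = 26.7·ln[(Kₒ + α·Naₒ)/(Kᵢ + α·Naᵢ)].
e^(Vm/26.7) = e^(-80.6/26.7) = 0.048863
So 0.048863·(Kᵢ + α·Naᵢ) = Kₒ + α·Naₒ → α = (0.048863·159.0 − 5.05) / (149.0 − 0.048863·27.1)
α = (7.769 − 5.05) / (149.0 − 1.324) = 2.719/147.7 = 0.01841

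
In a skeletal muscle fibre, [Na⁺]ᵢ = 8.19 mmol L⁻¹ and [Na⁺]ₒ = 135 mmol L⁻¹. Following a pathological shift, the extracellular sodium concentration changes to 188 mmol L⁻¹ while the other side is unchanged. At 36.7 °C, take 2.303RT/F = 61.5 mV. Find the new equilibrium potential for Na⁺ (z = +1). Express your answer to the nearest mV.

After the shift: [Na⁺]_out = 188, [Na⁺]_in = 8.19 mmol L⁻¹.
E_new = (61.5/1)·log₁₀(188/8.19) = 61.50 · (1.3609) = 83.69 mV

84 mV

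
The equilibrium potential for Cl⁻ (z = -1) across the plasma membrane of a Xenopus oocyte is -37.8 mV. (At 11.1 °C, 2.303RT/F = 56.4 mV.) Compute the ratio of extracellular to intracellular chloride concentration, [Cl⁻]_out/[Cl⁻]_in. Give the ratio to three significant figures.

log₁₀([out]/[in]) = E·z/(56.4) = -37.8 × -1 / 56.4 = 0.6702
[out]/[in] = 10^(0.6702) = 4.68

4.68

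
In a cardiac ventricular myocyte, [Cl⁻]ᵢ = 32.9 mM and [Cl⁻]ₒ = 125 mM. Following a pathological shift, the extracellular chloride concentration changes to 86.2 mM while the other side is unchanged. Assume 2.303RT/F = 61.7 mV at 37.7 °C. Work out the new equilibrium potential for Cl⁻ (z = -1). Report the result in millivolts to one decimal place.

After the shift: [Cl⁻]_out = 86.2, [Cl⁻]_in = 32.9 mM.
E_new = (61.7/-1)·log₁₀(86.2/32.9) = -61.70 · (0.4183) = -25.81 mV

-25.8 mV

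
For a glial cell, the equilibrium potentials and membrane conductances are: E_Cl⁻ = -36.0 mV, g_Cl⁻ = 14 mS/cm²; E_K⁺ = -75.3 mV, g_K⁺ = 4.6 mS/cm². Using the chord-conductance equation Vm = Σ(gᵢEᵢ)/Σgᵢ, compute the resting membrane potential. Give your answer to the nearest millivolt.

-46 mV

Σ gᵢEᵢ = 14·(-36.0) + 4.6·(-75.3) = -850.38
Σ gᵢ = 14 + 4.6 = 18.6
Vm = -850.38 / 18.6 = -45.72 mV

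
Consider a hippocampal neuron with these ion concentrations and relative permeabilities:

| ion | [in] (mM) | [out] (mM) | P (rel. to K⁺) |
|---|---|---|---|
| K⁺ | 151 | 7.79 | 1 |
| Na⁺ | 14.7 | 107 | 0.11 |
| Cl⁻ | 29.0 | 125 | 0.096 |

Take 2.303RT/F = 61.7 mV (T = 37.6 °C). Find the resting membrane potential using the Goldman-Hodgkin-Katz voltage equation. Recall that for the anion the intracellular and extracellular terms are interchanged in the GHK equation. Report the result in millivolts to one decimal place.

-53.5 mV

Vm = 61.7 · log₁₀[(Σ P·[cation]ₒ + Σ P·[anion]ᵢ) / (Σ P·[cation]ᵢ + Σ P·[anion]ₒ)]
Numerator = 1×7.79 + 0.11×107 + 0.096×29.0 = 22.34
Denominator = 1×151 + 0.11×14.7 + 0.096×125 = 164.6
Vm = 61.7 · log₁₀(0.13573) = 61.7 × (-0.8673) = -53.51 mV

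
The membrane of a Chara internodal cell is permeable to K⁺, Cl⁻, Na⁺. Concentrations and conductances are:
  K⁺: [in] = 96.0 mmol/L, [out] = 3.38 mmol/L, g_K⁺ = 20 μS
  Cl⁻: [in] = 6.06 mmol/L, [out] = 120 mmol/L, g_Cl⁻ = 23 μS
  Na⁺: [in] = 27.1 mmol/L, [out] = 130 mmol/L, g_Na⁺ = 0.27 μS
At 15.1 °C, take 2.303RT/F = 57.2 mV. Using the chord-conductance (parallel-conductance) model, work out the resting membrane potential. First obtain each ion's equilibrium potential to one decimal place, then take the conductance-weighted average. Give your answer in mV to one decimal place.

-77.6 mV

E_K⁺ = (57.2/1)·log₁₀(3.38/96.0) = -83.1 mV
E_Cl⁻ = (57.2/-1)·log₁₀(120/6.06) = -74.2 mV
E_Na⁺ = (57.2/1)·log₁₀(130/27.1) = 39.0 mV
Vm = (Σ gᵢEᵢ)/(Σ gᵢ) = (20·-83.1 + 23·-74.2 + 0.27·39.0) / (20 + 23 + 0.27)
= -3358.07 / 43.27 = -77.61 mV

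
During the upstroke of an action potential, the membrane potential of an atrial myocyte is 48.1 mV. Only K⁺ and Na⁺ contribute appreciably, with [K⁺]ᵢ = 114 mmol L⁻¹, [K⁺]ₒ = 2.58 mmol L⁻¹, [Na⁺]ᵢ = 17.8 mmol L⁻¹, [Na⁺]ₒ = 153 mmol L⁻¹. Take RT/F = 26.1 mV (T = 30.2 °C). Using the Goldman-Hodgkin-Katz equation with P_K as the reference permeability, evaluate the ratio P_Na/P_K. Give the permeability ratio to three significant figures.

17.7

Let α = P_Na/P_K. GHK: Vm = 26.1·ln[(Kₒ + α·Naₒ)/(Kᵢ + α·Naᵢ)].
e^(Vm/26.1) = e^(48.1/26.1) = 6.3149
So 6.3149·(Kᵢ + α·Naᵢ) = Kₒ + α·Naₒ → α = (6.3149·114.0 − 2.58) / (153.0 − 6.3149·17.8)
α = (719.9 − 2.58) / (153.0 − 112.4) = 717.3/40.59 = 17.67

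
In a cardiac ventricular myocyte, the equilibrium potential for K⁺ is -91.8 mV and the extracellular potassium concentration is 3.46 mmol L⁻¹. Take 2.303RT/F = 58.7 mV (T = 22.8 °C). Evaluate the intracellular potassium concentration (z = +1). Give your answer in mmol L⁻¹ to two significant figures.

130 mmol L⁻¹

Nernst: E = (58.7/1) · log₁₀([out]/[in]), so log₁₀([out]/[in]) = -91.8 × 1 / 58.7 = -1.5639.
[out]/[in] = 10^(-1.5639) = 0.0273.
[in] = 3.46 / 0.0273 = 126.8 mmol L⁻¹.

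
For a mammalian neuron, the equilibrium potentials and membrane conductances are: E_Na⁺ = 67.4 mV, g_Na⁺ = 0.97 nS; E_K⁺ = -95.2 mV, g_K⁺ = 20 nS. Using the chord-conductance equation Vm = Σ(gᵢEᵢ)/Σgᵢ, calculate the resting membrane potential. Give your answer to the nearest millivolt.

-88 mV

Σ gᵢEᵢ = 0.97·(67.4) + 20·(-95.2) = -1838.62
Σ gᵢ = 0.97 + 20 = 20.97
Vm = -1838.62 / 20.97 = -87.68 mV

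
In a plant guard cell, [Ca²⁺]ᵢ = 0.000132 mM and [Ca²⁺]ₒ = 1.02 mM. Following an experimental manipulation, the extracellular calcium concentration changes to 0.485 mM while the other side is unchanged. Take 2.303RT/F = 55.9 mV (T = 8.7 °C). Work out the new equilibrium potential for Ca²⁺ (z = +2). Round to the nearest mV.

After the shift: [Ca²⁺]_out = 0.485, [Ca²⁺]_in = 0.000132 mM.
E_new = (55.9/2)·log₁₀(0.485/0.000132) = 27.95 · (3.5652) = 99.65 mV

100 mV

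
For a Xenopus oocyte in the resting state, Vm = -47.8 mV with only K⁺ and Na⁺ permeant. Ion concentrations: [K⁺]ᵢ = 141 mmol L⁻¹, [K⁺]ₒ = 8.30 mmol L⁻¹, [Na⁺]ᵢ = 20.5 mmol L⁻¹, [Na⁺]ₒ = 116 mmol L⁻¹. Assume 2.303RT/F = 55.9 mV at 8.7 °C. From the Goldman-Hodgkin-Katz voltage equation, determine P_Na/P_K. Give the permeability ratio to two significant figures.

0.10

Let α = P_Na/P_K. GHK: Vm = 55.9·log₁₀[(Kₒ + α·Naₒ)/(Kᵢ + α·Naᵢ)].
10^(Vm/55.9) = 10^(-47.8/55.9) = 0.13961
So 0.13961·(Kᵢ + α·Naᵢ) = Kₒ + α·Naₒ → α = (0.13961·141.0 − 8.3) / (116.0 − 0.13961·20.5)
α = (19.68 − 8.3) / (116.0 − 2.862) = 11.38/113.1 = 0.1006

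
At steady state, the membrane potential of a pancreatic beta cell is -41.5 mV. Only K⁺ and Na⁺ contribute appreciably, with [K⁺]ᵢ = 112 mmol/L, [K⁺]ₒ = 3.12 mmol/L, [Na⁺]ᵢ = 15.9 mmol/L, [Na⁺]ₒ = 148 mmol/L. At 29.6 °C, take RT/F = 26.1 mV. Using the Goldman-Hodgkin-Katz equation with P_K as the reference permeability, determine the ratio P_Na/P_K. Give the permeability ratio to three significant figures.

0.136

Let α = P_Na/P_K. GHK: Vm = 26.1·ln[(Kₒ + α·Naₒ)/(Kᵢ + α·Naᵢ)].
e^(Vm/26.1) = e^(-41.5/26.1) = 0.20392
So 0.20392·(Kᵢ + α·Naᵢ) = Kₒ + α·Naₒ → α = (0.20392·112.0 − 3.12) / (148.0 − 0.20392·15.9)
α = (22.84 − 3.12) / (148.0 − 3.242) = 19.72/144.8 = 0.1362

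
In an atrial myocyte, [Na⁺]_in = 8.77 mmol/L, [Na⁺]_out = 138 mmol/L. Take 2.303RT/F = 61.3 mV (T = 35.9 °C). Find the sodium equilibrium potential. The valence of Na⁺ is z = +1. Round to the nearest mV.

E = (61.3/z) · log₁₀([Na⁺]_out/[Na⁺]_in) with z = +1.
= (61.3/1) · log₁₀(138/8.77) = 61.30 · log₁₀(15.74)
= 61.30 · (1.1969) = 73.37 mV

73 mV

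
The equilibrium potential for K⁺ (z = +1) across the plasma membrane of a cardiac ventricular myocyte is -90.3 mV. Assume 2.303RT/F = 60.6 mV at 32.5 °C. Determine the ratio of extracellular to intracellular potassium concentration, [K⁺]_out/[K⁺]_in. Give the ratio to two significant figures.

log₁₀([out]/[in]) = E·z/(60.6) = -90.3 × 1 / 60.6 = -1.4901
[out]/[in] = 10^(-1.4901) = 0.03235

0.032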